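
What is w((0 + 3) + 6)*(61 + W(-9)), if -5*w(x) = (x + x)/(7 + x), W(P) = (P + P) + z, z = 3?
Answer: -207/20 ≈ -10.350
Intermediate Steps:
W(P) = 3 + 2*P (W(P) = (P + P) + 3 = 2*P + 3 = 3 + 2*P)
w(x) = -2*x/(5*(7 + x)) (w(x) = -(x + x)/(5*(7 + x)) = -2*x/(5*(7 + x)))
w((0 + 3) + 6)*(61 + W(-9)) = (-2*((0 + 3) + 6)/(35 + 5*((0 + 3) + 6)))*(61 + (3 + 2*(-9))) = (-2*(3 + 6)/(35 + 5*(3 + 6)))*(61 + (3 - 18)) = (-2*9/(35 + 5*9))*(61 - 15) = -2*9/(35 + 45)*46 = -2*9/80*46 = -2*9*1/80*46 = -9/40*46 = -207/20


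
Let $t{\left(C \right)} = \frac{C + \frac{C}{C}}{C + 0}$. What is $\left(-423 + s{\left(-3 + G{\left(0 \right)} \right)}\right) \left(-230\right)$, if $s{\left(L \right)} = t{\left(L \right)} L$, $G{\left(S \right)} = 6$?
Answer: $96370$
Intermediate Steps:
$t{\left(C \right)} = \frac{1 + C}{C}$ ($t{\left(C \right)} = \frac{C + 1}{C} = \frac{1 + C}{C}$)
$s{\left(L \right)} = 1 + L$ ($s{\left(L \right)} = \frac{1 + L}{L} L = 1 + L$)
$\left(-423 + s{\left(-3 + G{\left(0 \right)} \right)}\right) \left(-230\right) = \left(-423 + \left(1 + \left(-3 + 6\right)\right)\right) \left(-230\right) = \left(-423 + \left(1 + 3\right)\right) \left(-230\right) = \left(-423 + 4\right) \left(-230\right) = \left(-419\right) \left(-230\right) = 96370$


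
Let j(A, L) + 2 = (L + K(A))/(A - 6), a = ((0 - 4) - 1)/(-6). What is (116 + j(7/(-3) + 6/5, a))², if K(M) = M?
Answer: 595604025/45796 ≈ 13006.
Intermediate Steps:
a = ⅚ (a = (-4 - 1)*(-⅙) = -5*(-⅙) = ⅚ ≈ 0.83333)
j(A, L) = -2 + (A + L)/(-6 + A) (j(A, L) = -2 + (L + A)/(A - 6) = -2 + (A + L)/(-6 + A))
(116 + j(7/(-3) + 6/5, a))² = (116 + (12 + ⅚ - (7/(-3) + 6/5))/(-6 + (7/(-3) + 6/5)))² = (116 + (12 + ⅚ - (7*(-⅓) + 6*(⅕)))/(-6 + (7*(-⅓) + 6*(⅕))))² = (116 + (12 + ⅚ - (-7/3 + 6/5))/(-6 + (-7/3 + 6/5)))² = (116 + (12 + ⅚ - 1*(-17/15))/(-6 - 17/15))² = (116 + (12 + ⅚ + 17/15)/(-107/15))² = (116 - 15/107*419/30)² = (116 - 419/214)² = (24405/214)² = 595604025/45796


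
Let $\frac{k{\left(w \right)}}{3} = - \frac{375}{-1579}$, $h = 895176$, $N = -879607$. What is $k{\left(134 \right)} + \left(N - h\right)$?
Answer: $- \frac{2802381232}{1579} \approx -1.7748 \cdot 10^{6}$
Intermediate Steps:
$k{\left(w \right)} = \frac{1125}{1579}$ ($k{\left(w \right)} = 3 \left(- \frac{375}{-1579}\right) = 3 \left(\left(-375\right) \left(- \frac{1}{1579}\right)\right) = 3 \cdot \frac{375}{1579} = \frac{1125}{1579}$)
$k{\left(134 \right)} + \left(N - h\right) = \frac{1125}{1579} - 1774783 = - \frac{2802381232}{1579}$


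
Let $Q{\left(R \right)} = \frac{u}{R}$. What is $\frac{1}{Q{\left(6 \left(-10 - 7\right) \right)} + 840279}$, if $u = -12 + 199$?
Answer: $\frac{6}{5041663} \approx 1.1901 \cdot 10^{-6}$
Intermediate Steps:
$u = 187$
$Q{\left(R \right)} = \frac{187}{R}$
$\frac{1}{Q{\left(6 \left(-10 - 7\right) \right)} + 840279} = \frac{1}{\frac{187}{6 \left(-10 - 7\right)} + 840279} = \frac{1}{\frac{187}{6 \left(-17\right)} + 840279} = \frac{1}{\frac{187}{-102} + 840279} = \frac{1}{187 \left(- \frac{1}{102}\right) + 840279} = \frac{1}{- \frac{11}{6} + 840279} = \frac{1}{\frac{5041663}{6}} = \frac{6}{5041663}$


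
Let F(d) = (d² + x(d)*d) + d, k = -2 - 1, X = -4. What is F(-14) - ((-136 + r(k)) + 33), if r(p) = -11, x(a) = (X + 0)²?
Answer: 72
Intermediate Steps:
x(a) = 16 (x(a) = (-4 + 0)² = (-4)² = 16)
k = -3
F(d) = d² + 17*d (F(d) = (d² + 16*d) + d = d² + 17*d)
F(-14) - ((-136 + r(k)) + 33) = -14*(17 - 14) - ((-136 - 11) + 33) = -14*3 - (-147 + 33) = -42 - 1*(-114) = -42 + 114 = 72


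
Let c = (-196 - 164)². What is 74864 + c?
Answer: 204464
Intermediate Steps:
c = 129600 (c = (-360)² = 129600)
74864 + c = 74864 + 129600 = 204464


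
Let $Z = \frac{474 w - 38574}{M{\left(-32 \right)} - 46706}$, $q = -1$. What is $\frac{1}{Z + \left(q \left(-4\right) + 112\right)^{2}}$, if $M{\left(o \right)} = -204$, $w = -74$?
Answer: $\frac{4691}{63129461} \approx 7.4308 \cdot 10^{-5}$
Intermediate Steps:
$Z = \frac{7365}{4691}$ ($Z = \frac{474 \left(-74\right) - 38574}{-204 - 46706} = \frac{-35076 - 38574}{-46910} = \left(-73650\right) \left(- \frac{1}{46910}\right) = \frac{7365}{4691} \approx 1.57$)
$\frac{1}{Z + \left(q \left(-4\right) + 112\right)^{2}} = \frac{1}{\frac{7365}{4691} + \left(\left(-1\right) \left(-4\right) + 112\right)^{2}} = \frac{1}{\frac{7365}{4691} + \left(4 + 112\right)^{2}} = \frac{1}{\frac{7365}{4691} + 116^{2}} = \frac{1}{\frac{7365}{4691} + 13456} = \frac{1}{\frac{63129461}{4691}} = \frac{4691}{63129461}$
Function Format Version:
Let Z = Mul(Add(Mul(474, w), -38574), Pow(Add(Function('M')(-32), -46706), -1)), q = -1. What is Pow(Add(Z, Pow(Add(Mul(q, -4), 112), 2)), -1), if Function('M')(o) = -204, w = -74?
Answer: Rational(4691, 63129461) ≈ 7.4308e-5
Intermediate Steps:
Z = Rational(7365, 4691) (Z = Mul(Add(Mul(474, -74), -38574), Pow(Add(-204, -46706), -1)) = Mul(Add(-35076, -38574), Pow(-46910, -1)) = Mul(-73650, Rational(-1, 46910)) = Rational(7365, 4691) ≈ 1.5700)
Pow(Add(Z, Pow(Add(Mul(q, -4), 112), 2)), -1) = Pow(Add(Rational(7365, 4691), Pow(Add(Mul(-1, -4), 112), 2)), -1) = Pow(Add(Rational(7365, 4691), Pow(Add(4, 112), 2)), -1) = Pow(Add(Rational(7365, 4691), Pow(116, 2)), -1) = Pow(Add(Rational(7365, 4691), 13456), -1) = Pow(Rational(63129461, 4691), -1) = Rational(4691, 63129461)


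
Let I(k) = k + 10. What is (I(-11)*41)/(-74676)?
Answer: 41/74676 ≈ 0.00054904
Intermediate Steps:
I(k) = 10 + k
(I(-11)*41)/(-74676) = ((10 - 11)*41)/(-74676) = -1*41*(-1/74676) = -41*(-1/74676) = 41/74676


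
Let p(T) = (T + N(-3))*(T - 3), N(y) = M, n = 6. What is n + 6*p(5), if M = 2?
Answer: 90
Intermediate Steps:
N(y) = 2
p(T) = (-3 + T)*(2 + T) (p(T) = (T + 2)*(T - 3) = (2 + T)*(-3 + T) = (-3 + T)*(2 + T))
n + 6*p(5) = 6 + 6*(-6 + 5**2 - 1*5) = 6 + 6*(-6 + 25 - 5) = 6 + 6*14 = 6 + 84 = 90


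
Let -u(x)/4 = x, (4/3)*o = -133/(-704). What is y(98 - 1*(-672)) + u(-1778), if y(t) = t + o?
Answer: 22196111/2816 ≈ 7882.1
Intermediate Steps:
o = 399/2816 (o = 3*(-133/(-704))/4 = 3*(-133*(-1/704))/4 = (¾)*(133/704) = 399/2816 ≈ 0.14169)
u(x) = -4*x
y(t) = 399/2816 + t (y(t) = t + 399/2816 = 399/2816 + t)
y(98 - 1*(-672)) + u(-1778) = (399/2816 + (98 - 1*(-672))) - 4*(-1778) = (399/2816 + (98 + 672)) + 7112 = (399/2816 + 770) + 7112 = 2168719/2816 + 7112 = 22196111/2816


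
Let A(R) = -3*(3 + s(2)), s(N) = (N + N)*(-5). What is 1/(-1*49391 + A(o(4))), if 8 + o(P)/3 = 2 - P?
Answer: -1/49340 ≈ -2.0268e-5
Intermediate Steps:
o(P) = -18 - 3*P (o(P) = -24 + 3*(2 - P) = -24 + (6 - 3*P) = -18 - 3*P)
s(N) = -10*N (s(N) = (2*N)*(-5) = -10*N)
A(R) = 51 (A(R) = -3*(3 - 10*2) = -3*(3 - 20) = -3*(-17) = 51)
1/(-1*49391 + A(o(4))) = 1/(-1*49391 + 51) = 1/(-49391 + 51) = 1/(-49340) = -1/49340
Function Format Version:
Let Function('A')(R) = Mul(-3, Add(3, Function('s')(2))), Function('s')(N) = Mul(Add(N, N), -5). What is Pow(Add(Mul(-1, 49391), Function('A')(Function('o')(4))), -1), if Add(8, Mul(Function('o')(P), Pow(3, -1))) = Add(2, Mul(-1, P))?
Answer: Rational(-1, 49340) ≈ -2.0268e-5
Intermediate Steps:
Function('o')(P) = Add(-18, Mul(-3, P)) (Function('o')(P) = Add(-24, Mul(3, Add(2, Mul(-1, P)))) = Add(-24, Add(6, Mul(-3, P))) = Add(-18, Mul(-3, P)))
Function('s')(N) = Mul(-10, N) (Function('s')(N) = Mul(Mul(2, N), -5) = Mul(-10, N))
Function('A')(R) = 51 (Function('A')(R) = Mul(-3, Add(3, Mul(-10, 2))) = Mul(-3, Add(3, -20)) = Mul(-3, -17) = 51)
Pow(Add(Mul(-1, 49391), Function('A')(Function('o')(4))), -1) = Pow(Add(Mul(-1, 49391), 51), -1) = Pow(Add(-49391, 51), -1) = Pow(-49340, -1) = Rational(-1, 49340)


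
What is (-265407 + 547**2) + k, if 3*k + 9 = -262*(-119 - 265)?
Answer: 67335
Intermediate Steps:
k = 33533 (k = -3 + (-262*(-119 - 265))/3 = -3 + (-262*(-384))/3 = -3 + (1/3)*100608 = -3 + 33536 = 33533)
(-265407 + 547**2) + k = (-265407 + 547**2) + 33533 = (-265407 + 299209) + 33533 = 33802 + 33533 = 67335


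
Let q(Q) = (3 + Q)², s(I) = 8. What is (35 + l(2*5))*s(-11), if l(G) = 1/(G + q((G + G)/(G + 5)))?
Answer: 72592/259 ≈ 280.28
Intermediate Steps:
l(G) = 1/(G + (3 + 2*G/(5 + G))²) (l(G) = 1/(G + (3 + (G + G)/(G + 5))²) = 1/(G + (3 + (2*G)/(5 + G))²) = 1/(G + (3 + 2*G/(5 + G))²))
(35 + l(2*5))*s(-11) = (35 + (5 + 2*5)²/(25*(3 + 2*5)² + (2*5)*(5 + 2*5)²))*8 = (35 + (5 + 10)²/(25*(3 + 10)² + 10*(5 + 10)²))*8 = (35 + 15²/(25*13² + 10*15²))*8 = (35 + 225/(25*169 + 10*225))*8 = (35 + 225/(4225 + 2250))*8 = (35 + 225/6475)*8 = (35 + 225*(1/6475))*8 = (35 + 9/259)*8 = (9074/259)*8 = 72592/259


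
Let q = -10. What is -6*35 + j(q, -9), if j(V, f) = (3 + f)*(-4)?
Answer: -186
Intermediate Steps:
j(V, f) = -12 - 4*f
-6*35 + j(q, -9) = -6*35 + (-12 - 4*(-9)) = -210 + (-12 + 36) = -210 + 24 = -186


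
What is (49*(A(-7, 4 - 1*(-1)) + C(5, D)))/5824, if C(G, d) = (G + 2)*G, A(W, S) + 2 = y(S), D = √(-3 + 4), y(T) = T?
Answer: 133/416 ≈ 0.31971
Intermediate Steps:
D = 1 (D = √1 = 1)
A(W, S) = -2 + S
C(G, d) = G*(2 + G) (C(G, d) = (2 + G)*G = G*(2 + G))
(49*(A(-7, 4 - 1*(-1)) + C(5, D)))/5824 = (49*((-2 + (4 - 1*(-1))) + 5*(2 + 5)))/5824 = (49*((-2 + (4 + 1)) + 5*7))*(1/5824) = (49*((-2 + 5) + 35))*(1/5824) = (49*(3 + 35))*(1/5824) = (49*38)*(1/5824) = 1862*(1/5824) = 133/416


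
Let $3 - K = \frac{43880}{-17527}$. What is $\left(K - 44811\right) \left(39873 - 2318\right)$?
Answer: $- \frac{29492164426480}{17527} \approx -1.6827 \cdot 10^{9}$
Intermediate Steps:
$K = \frac{96461}{17527}$ ($K = 3 - \frac{43880}{-17527} = 3 - 43880 \left(- \frac{1}{17527}\right) = 3 - - \frac{43880}{17527} = 3 + \frac{43880}{17527} = \frac{96461}{17527} \approx 5.5036$)
$\left(K - 44811\right) \left(39873 - 2318\right) = \left(\frac{96461}{17527} - 44811\right) \left(39873 - 2318\right) = \left(- \frac{785305936}{17527}\right) 37555 = - \frac{29492164426480}{17527}$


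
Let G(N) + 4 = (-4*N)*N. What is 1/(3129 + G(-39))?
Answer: -1/2959 ≈ -0.00033795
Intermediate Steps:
G(N) = -4 - 4*N² (G(N) = -4 + (-4*N)*N = -4 - 4*N²)
1/(3129 + G(-39)) = 1/(3129 + (-4 - 4*(-39)²)) = 1/(3129 + (-4 - 4*1521)) = 1/(3129 + (-4 - 6084)) = 1/(3129 - 6088) = 1/(-2959) = -1/2959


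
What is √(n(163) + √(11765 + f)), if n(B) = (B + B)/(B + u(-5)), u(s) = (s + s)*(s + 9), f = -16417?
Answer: √(40098 + 30258*I*√1163)/123 ≈ 5.9543 + 5.7274*I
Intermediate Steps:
u(s) = 2*s*(9 + s) (u(s) = (2*s)*(9 + s) = 2*s*(9 + s))
n(B) = 2*B/(-40 + B) (n(B) = (B + B)/(B + 2*(-5)*(9 - 5)) = (2*B)/(B + 2*(-5)*4) = (2*B)/(B - 40) = (2*B)/(-40 + B) = 2*B/(-40 + B))
√(n(163) + √(11765 + f)) = √(2*163/(-40 + 163) + √(11765 - 16417)) = √(2*163/123 + √(-4652)) = √(2*163*(1/123) + 2*I*√1163) = √(326/123 + 2*I*√1163)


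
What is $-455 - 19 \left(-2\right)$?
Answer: $-417$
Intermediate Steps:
$-455 - 19 \left(-2\right) = -455 - -38 = -455 + 38 = -417$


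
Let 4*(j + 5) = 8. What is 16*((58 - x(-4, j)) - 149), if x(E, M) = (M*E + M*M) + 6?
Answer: -1888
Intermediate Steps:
j = -3 (j = -5 + (¼)*8 = -5 + 2 = -3)
x(E, M) = 6 + M² + E*M (x(E, M) = (E*M + M²) + 6 = (M² + E*M) + 6 = 6 + M² + E*M)
16*((58 - x(-4, j)) - 149) = 16*((58 - (6 + (-3)² - 4*(-3))) - 149) = 16*((58 - (6 + 9 + 12)) - 149) = 16*((58 - 1*27) - 149) = 16*((58 - 27) - 149) = 16*(31 - 149) = 16*(-118) = -1888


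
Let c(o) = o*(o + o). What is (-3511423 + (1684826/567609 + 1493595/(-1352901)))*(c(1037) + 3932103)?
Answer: -5467432367659096166418092/255972927903 ≈ -2.1359e+13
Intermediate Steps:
c(o) = 2*o² (c(o) = o*(2*o) = 2*o²)
(-3511423 + (1684826/567609 + 1493595/(-1352901)))*(c(1037) + 3932103) = (-3511423 + (1684826/567609 + 1493595/(-1352901)))*(2*1037² + 3932103) = (-3511423 + (1684826*(1/567609) + 1493595*(-1/1352901)))*(2*1075369 + 3932103) = (-3511423 + (1684826/567609 - 497865/450967))*(2150738 + 3932103) = (-3511423 + 477208271957/255972927903)*6082841 = -898828749207664012/255972927903*6082841 = -5467432367659096166418092/255972927903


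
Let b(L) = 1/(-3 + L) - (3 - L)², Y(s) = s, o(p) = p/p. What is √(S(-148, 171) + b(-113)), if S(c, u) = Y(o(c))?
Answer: I*√45262649/58 ≈ 116.0*I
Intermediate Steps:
o(p) = 1
S(c, u) = 1
√(S(-148, 171) + b(-113)) = √(1 + (28 - 1*(-113)³ - 27*(-113) + 9*(-113)²)/(-3 - 113)) = √(1 + (28 - 1*(-1442897) + 3051 + 9*12769)/(-116)) = √(1 - (28 + 1442897 + 3051 + 114921)/116) = √(1 - 1/116*1560897) = √(1 - 1560897/116) = √(-1560781/116) = I*√45262649/58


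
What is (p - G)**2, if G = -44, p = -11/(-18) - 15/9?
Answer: 597529/324 ≈ 1844.2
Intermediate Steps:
p = -19/18 (p = -11*(-1/18) - 15*1/9 = 11/18 - 5/3 = -19/18 ≈ -1.0556)
(p - G)**2 = (-19/18 - 1*(-44))**2 = (-19/18 + 44)**2 = (773/18)**2 = 597529/324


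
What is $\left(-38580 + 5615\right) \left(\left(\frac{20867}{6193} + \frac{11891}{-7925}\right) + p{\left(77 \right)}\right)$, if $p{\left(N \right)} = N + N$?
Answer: $- \frac{4585117950106}{892355} \approx -5.1382 \cdot 10^{6}$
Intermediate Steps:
$p{\left(N \right)} = 2 N$
$\left(-38580 + 5615\right) \left(\left(\frac{20867}{6193} + \frac{11891}{-7925}\right) + p{\left(77 \right)}\right) = \left(-38580 + 5615\right) \left(\left(\frac{20867}{6193} + \frac{11891}{-7925}\right) + 2 \cdot 77\right) = - 32965 \left(\left(20867 \cdot \frac{1}{6193} + 11891 \left(- \frac{1}{7925}\right)\right) + 154\right) = - 32965 \left(\left(\frac{1897}{563} - \frac{11891}{7925}\right) + 154\right) = - 32965 \left(\frac{8339092}{4461775} + 154\right) = \left(-32965\right) \frac{695452442}{4461775} = - \frac{4585117950106}{892355}$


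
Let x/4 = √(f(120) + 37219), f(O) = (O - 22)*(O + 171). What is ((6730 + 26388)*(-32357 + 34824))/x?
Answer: 40851053*√65737/131474 ≈ 79665.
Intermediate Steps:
f(O) = (-22 + O)*(171 + O)
x = 4*√65737 (x = 4*√((-3762 + 120² + 149*120) + 37219) = 4*√((-3762 + 14400 + 17880) + 37219) = 4*√(28518 + 37219) = 4*√65737 ≈ 1025.6)
((6730 + 26388)*(-32357 + 34824))/x = ((6730 + 26388)*(-32357 + 34824))/((4*√65737)) = (33118*2467)*(√65737/262948) = 81702106*(√65737/262948) = 40851053*√65737/131474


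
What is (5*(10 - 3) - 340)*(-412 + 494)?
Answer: -25010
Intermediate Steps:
(5*(10 - 3) - 340)*(-412 + 494) = (5*7 - 340)*82 = (35 - 340)*82 = -305*82 = -25010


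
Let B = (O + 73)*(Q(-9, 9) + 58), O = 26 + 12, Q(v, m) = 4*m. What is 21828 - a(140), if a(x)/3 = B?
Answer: -9474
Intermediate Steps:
O = 38
B = 10434 (B = (38 + 73)*(4*9 + 58) = 111*(36 + 58) = 111*94 = 10434)
a(x) = 31302 (a(x) = 3*10434 = 31302)
21828 - a(140) = 21828 - 1*31302 = 21828 - 31302 = -9474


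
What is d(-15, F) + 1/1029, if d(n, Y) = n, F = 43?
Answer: -15434/1029 ≈ -14.999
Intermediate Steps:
d(-15, F) + 1/1029 = -15 + 1/1029 = -15434/1029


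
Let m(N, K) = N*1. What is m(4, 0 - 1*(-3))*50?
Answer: 200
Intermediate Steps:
m(N, K) = N
m(4, 0 - 1*(-3))*50 = 4*50 = 200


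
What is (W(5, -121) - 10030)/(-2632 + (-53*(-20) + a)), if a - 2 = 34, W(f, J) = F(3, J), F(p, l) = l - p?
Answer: 5077/768 ≈ 6.6107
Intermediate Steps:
W(f, J) = -3 + J (W(f, J) = J - 1*3 = J - 3 = -3 + J)
a = 36 (a = 2 + 34 = 36)
(W(5, -121) - 10030)/(-2632 + (-53*(-20) + a)) = ((-3 - 121) - 10030)/(-2632 + (-53*(-20) + 36)) = (-124 - 10030)/(-2632 + (1060 + 36)) = -10154/(-2632 + 1096) = -10154/(-1536) = -10154*(-1/1536) = 5077/768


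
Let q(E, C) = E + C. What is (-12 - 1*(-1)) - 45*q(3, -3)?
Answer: -11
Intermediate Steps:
q(E, C) = C + E
(-12 - 1*(-1)) - 45*q(3, -3) = (-12 - 1*(-1)) - 45*(-3 + 3) = (-12 + 1) - 45*0 = -11 + 0 = -11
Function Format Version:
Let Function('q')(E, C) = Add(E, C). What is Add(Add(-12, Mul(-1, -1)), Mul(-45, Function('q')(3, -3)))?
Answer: -11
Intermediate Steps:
Function('q')(E, C) = Add(C, E)
Add(Add(-12, Mul(-1, -1)), Mul(-45, Function('q')(3, -3))) = Add(Add(-12, Mul(-1, -1)), Mul(-45, Add(-3, 3))) = Add(Add(-12, 1), Mul(-45, 0)) = Add(-11, 0) = -11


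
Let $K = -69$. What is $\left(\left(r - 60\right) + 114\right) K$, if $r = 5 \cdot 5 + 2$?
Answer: $-5589$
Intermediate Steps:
$r = 27$ ($r = 25 + 2 = 27$)
$\left(\left(r - 60\right) + 114\right) K = \left(\left(27 - 60\right) + 114\right) \left(-69\right) = \left(-33 + 114\right) \left(-69\right) = 81 \left(-69\right) = -5589$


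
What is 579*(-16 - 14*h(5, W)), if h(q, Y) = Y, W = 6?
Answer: -57900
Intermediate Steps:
579*(-16 - 14*h(5, W)) = 579*(-16 - 14*6) = 579*(-16 - 84) = 579*(-100) = -57900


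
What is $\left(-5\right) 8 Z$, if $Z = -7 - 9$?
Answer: $640$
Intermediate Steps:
$Z = -16$ ($Z = -7 - 9 = -16$)
$\left(-5\right) 8 Z = \left(-5\right) 8 \left(-16\right) = \left(-40\right) \left(-16\right) = 640$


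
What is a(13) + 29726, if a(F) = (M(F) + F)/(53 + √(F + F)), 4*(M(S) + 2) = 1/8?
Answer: 2647297365/89056 - 353*√26/89056 ≈ 29726.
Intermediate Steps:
M(S) = -63/32 (M(S) = -2 + (¼)/8 = -2 + (¼)*(⅛) = -2 + 1/32 = -63/32)
a(F) = (-63/32 + F)/(53 + √2*√F) (a(F) = (-63/32 + F)/(53 + √(F + F)) = (-63/32 + F)/(53 + √(2*F)) = (-63/32 + F)/(53 + √2*√F))
a(13) + 29726 = (-63/32 + 13)/(53 + √2*√13) + 29726 = (353/32)/(53 + √26) + 29726 = 353/(32*(53 + √26)) + 29726 = 29726 + 353/(32*(53 + √26))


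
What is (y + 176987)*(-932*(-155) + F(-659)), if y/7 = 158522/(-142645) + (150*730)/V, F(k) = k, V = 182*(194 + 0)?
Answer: 4578351095331803496/179875345 ≈ 2.5453e+10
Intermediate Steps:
V = 35308 (V = 182*194 = 35308)
y = 2505633181/179875345 (y = 7*(158522/(-142645) + (150*730)/35308) = 7*(158522*(-1/142645) + 109500*(1/35308)) = 7*(-158522/142645 + 27375/8827) = 7*(2505633181/1259127415) = 2505633181/179875345 ≈ 13.930)
(y + 176987)*(-932*(-155) + F(-659)) = (2505633181/179875345 + 176987)*(-932*(-155) - 659) = 31838103318696*(144460 - 659)/179875345 = (31838103318696/179875345)*143801 = 4578351095331803496/179875345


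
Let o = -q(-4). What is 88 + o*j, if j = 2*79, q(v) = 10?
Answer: -1492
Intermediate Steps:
o = -10 (o = -1*10 = -10)
j = 158
88 + o*j = 88 - 10*158 = 88 - 1580 = -1492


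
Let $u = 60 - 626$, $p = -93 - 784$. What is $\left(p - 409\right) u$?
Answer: $727876$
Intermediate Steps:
$p = -877$ ($p = -93 - 784 = -877$)
$u = -566$
$\left(p - 409\right) u = \left(-877 - 409\right) \left(-566\right) = \left(-1286\right) \left(-566\right) = 727876$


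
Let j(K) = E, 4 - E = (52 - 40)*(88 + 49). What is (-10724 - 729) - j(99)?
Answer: -9813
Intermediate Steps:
E = -1640 (E = 4 - (52 - 40)*(88 + 49) = 4 - 12*137 = 4 - 1*1644 = 4 - 1644 = -1640)
j(K) = -1640
(-10724 - 729) - j(99) = (-10724 - 729) - 1*(-1640) = -11453 + 1640 = -9813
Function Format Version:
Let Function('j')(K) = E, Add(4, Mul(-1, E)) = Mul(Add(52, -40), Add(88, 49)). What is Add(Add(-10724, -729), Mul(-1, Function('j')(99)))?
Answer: -9813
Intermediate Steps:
E = -1640 (E = Add(4, Mul(-1, Mul(Add(52, -40), Add(88, 49)))) = Add(4, Mul(-1, Mul(12, 137))) = Add(4, Mul(-1, 1644)) = Add(4, -1644) = -1640)
Function('j')(K) = -1640
Add(Add(-10724, -729), Mul(-1, Function('j')(99))) = Add(Add(-10724, -729), Mul(-1, -1640)) = Add(-11453, 1640) = -9813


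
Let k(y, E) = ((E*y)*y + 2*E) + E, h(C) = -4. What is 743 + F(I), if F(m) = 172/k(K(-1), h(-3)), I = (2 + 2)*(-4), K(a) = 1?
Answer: 2929/4 ≈ 732.25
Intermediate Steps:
k(y, E) = 3*E + E*y² (k(y, E) = (E*y² + 2*E) + E = (2*E + E*y²) + E = 3*E + E*y²)
I = -16 (I = 4*(-4) = -16)
F(m) = -43/4 (F(m) = 172/((-4*(3 + 1²))) = 172/((-4*(3 + 1))) = 172/((-4*4)) = 172/(-16) = 172*(-1/16) = -43/4)
743 + F(I) = 743 - 43/4 = 2929/4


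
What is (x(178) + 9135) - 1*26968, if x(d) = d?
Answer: -17655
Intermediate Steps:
(x(178) + 9135) - 1*26968 = (178 + 9135) - 1*26968 = 9313 - 26968 = -17655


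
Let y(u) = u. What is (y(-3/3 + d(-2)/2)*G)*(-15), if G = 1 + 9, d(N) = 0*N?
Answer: 150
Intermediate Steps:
d(N) = 0
G = 10
(y(-3/3 + d(-2)/2)*G)*(-15) = ((-3/3 + 0/2)*10)*(-15) = ((-3*⅓ + 0*(½))*10)*(-15) = ((-1 + 0)*10)*(-15) = -1*10*(-15) = -10*(-15) = 150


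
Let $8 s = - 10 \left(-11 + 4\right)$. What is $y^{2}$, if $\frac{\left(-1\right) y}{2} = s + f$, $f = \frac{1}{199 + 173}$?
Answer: $\frac{2650384}{8649} \approx 306.44$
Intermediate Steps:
$s = \frac{35}{4}$ ($s = \frac{\left(-10\right) \left(-11 + 4\right)}{8} = \frac{\left(-10\right) \left(-7\right)}{8} = \frac{1}{8} \cdot 70 = \frac{35}{4} \approx 8.75$)
$f = \frac{1}{372} \approx 0.0026882$
$y = - \frac{1628}{93}$ ($y = - 2 \left(\frac{35}{4} + \frac{1}{372}\right) = \left(-2\right) \frac{814}{93} = - \frac{1628}{93} \approx -17.505$)
$y^{2} = \left(- \frac{1628}{93}\right)^{2} = \frac{2650384}{8649}$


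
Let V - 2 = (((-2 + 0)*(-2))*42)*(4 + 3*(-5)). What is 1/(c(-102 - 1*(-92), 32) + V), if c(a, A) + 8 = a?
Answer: -1/1864 ≈ -0.00053648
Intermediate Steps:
c(a, A) = -8 + a
V = -1846 (V = 2 + (((-2 + 0)*(-2))*42)*(4 + 3*(-5)) = 2 + (-2*(-2)*42)*(4 - 15) = 2 + (4*42)*(-11) = 2 + 168*(-11) = 2 - 1848 = -1846)
1/(c(-102 - 1*(-92), 32) + V) = 1/((-8 + (-102 - 1*(-92))) - 1846) = 1/((-8 + (-102 + 92)) - 1846) = 1/((-8 - 10) - 1846) = 1/(-18 - 1846) = 1/(-1864) = -1/1864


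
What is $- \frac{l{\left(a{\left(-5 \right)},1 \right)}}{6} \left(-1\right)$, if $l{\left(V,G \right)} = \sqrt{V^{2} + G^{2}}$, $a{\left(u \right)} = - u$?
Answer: $\frac{\sqrt{26}}{6} \approx 0.84984$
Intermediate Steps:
$l{\left(V,G \right)} = \sqrt{G^{2} + V^{2}}$
$- \frac{l{\left(a{\left(-5 \right)},1 \right)}}{6} \left(-1\right) = - \frac{\sqrt{1^{2} + \left(\left(-1\right) \left(-5\right)\right)^{2}}}{6} \left(-1\right) = - \sqrt{1 + 5^{2}} \cdot \frac{1}{6} \left(-1\right) = - \sqrt{1 + 25} \cdot \frac{1}{6} \left(-1\right) = - \sqrt{26} \cdot \frac{1}{6} \left(-1\right) = - \frac{\sqrt{26}}{6} \left(-1\right) = - \frac{\left(-1\right) \sqrt{26}}{6} = \frac{\sqrt{26}}{6}$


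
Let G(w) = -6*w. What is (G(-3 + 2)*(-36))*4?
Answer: -864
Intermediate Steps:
(G(-3 + 2)*(-36))*4 = (-6*(-3 + 2)*(-36))*4 = (-6*(-1)*(-36))*4 = (6*(-36))*4 = -216*4 = -864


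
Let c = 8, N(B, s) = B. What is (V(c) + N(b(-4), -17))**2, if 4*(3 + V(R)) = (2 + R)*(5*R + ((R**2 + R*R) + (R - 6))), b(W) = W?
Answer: 174724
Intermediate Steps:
V(R) = -3 + (2 + R)*(-6 + 2*R**2 + 6*R)/4 (V(R) = -3 + ((2 + R)*(5*R + ((R**2 + R*R) + (R - 6))))/4 = -3 + ((2 + R)*(5*R + ((R**2 + R**2) + (-6 + R))))/4 = -3 + ((2 + R)*(5*R + (2*R**2 + (-6 + R))))/4 = -3 + ((2 + R)*(5*R + (-6 + R + 2*R**2)))/4 = -3 + ((2 + R)*(-6 + 2*R**2 + 6*R))/4 = -3 + (2 + R)*(-6 + 2*R**2 + 6*R)/4)
(V(c) + N(b(-4), -17))**2 = ((-6 + (1/2)*8**3 + (3/2)*8 + (5/2)*8**2) - 4)**2 = ((-6 + (1/2)*512 + 12 + (5/2)*64) - 4)**2 = ((-6 + 256 + 12 + 160) - 4)**2 = (422 - 4)**2 = 418**2 = 174724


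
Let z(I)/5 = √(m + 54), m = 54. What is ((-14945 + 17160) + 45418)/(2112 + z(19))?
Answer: 8383408/371487 - 238165*√3/742974 ≈ 22.012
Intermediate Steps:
z(I) = 30*√3 (z(I) = 5*√(54 + 54) = 5*√108 = 5*(6*√3) = 30*√3)
((-14945 + 17160) + 45418)/(2112 + z(19)) = ((-14945 + 17160) + 45418)/(2112 + 30*√3) = (2215 + 45418)/(2112 + 30*√3) = 47633/(2112 + 30*√3)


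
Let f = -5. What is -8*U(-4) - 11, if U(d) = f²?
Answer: -211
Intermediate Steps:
U(d) = 25 (U(d) = (-5)² = 25)
-8*U(-4) - 11 = -8*25 - 11 = -200 - 11 = -211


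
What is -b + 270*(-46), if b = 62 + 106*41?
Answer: -16828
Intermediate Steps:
b = 4408 (b = 62 + 4346 = 4408)
-b + 270*(-46) = -1*4408 + 270*(-46) = -4408 - 12420 = -16828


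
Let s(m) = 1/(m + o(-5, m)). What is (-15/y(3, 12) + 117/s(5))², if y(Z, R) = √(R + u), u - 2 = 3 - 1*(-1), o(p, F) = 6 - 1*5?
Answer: 985633/2 - 3510*√2 ≈ 4.8785e+5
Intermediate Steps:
o(p, F) = 1 (o(p, F) = 6 - 5 = 1)
u = 6 (u = 2 + (3 - 1*(-1)) = 2 + (3 + 1) = 2 + 4 = 6)
s(m) = 1/(1 + m) (s(m) = 1/(m + 1) = 1/(1 + m))
y(Z, R) = √(6 + R) (y(Z, R) = √(R + 6) = √(6 + R))
(-15/y(3, 12) + 117/s(5))² = (-15/√(6 + 12) + 117/(1/(1 + 5)))² = (-15*√2/6 + 117/(1/6))² = (-15*√2/6 + 117/(⅙))² = (-5*√2/2 + 117*6)² = (-5*√2/2 + 702)² = (702 - 5*√2/2)²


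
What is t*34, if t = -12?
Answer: -408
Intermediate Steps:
t*34 = -12*34 = -408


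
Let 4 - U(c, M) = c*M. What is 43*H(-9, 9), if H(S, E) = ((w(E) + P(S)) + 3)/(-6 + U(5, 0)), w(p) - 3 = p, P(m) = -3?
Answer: -258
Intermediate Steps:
w(p) = 3 + p
U(c, M) = 4 - M*c (U(c, M) = 4 - c*M = 4 - M*c)
H(S, E) = -3/2 - E/2 (H(S, E) = (((3 + E) - 3) + 3)/(-6 + (4 - 1*0*5)) = (E + 3)/(-6 + (4 + 0)) = (3 + E)/(-6 + 4) = (3 + E)/(-2) = (3 + E)*(-½) = -3/2 - E/2)
43*H(-9, 9) = 43*(-3/2 - ½*9) = 43*(-3/2 - 9/2) = 43*(-6) = -258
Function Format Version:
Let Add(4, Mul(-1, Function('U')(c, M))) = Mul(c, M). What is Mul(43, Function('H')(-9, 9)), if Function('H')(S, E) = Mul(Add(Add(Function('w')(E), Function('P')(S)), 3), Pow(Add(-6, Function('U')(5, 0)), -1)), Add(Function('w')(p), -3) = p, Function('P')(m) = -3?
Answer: -258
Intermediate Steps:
Function('w')(p) = Add(3, p)
Function('U')(c, M) = Add(4, Mul(-1, M, c)) (Function('U')(c, M) = Add(4, Mul(-1, Mul(c, M))) = Add(4, Mul(-1, Mul(M, c))) = Add(4, Mul(-1, M, c)))
Function('H')(S, E) = Add(Rational(-3, 2), Mul(Rational(-1, 2), E)) (Function('H')(S, E) = Mul(Add(Add(Add(3, E), -3), 3), Pow(Add(-6, Add(4, Mul(-1, 0, 5))), -1)) = Mul(Add(E, 3), Pow(Add(-6, Add(4, 0)), -1)) = Mul(Add(3, E), Pow(Add(-6, 4), -1)) = Mul(Add(3, E), Pow(-2, -1)) = Mul(Add(3, E), Rational(-1, 2)) = Add(Rational(-3, 2), Mul(Rational(-1, 2), E)))
Mul(43, Function('H')(-9, 9)) = Mul(43, Add(Rational(-3, 2), Mul(Rational(-1, 2), 9))) = Mul(43, Add(Rational(-3, 2), Rational(-9, 2))) = Mul(43, -6) = -258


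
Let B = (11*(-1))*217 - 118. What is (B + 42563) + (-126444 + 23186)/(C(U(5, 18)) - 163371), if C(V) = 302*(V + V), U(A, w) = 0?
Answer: 6544418776/163371 ≈ 40059.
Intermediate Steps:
B = -2505 (B = -11*217 - 118 = -2387 - 118 = -2505)
C(V) = 604*V (C(V) = 302*(2*V) = 604*V)
(B + 42563) + (-126444 + 23186)/(C(U(5, 18)) - 163371) = (-2505 + 42563) + (-126444 + 23186)/(604*0 - 163371) = 40058 - 103258/(0 - 163371) = 40058 - 103258/(-163371) = 40058 - 103258*(-1/163371) = 40058 + 103258/163371 = 6544418776/163371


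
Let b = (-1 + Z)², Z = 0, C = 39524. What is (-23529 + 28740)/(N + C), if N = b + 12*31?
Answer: 579/4433 ≈ 0.13061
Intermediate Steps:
b = 1 (b = (-1 + 0)² = (-1)² = 1)
N = 373 (N = 1 + 12*31 = 1 + 372 = 373)
(-23529 + 28740)/(N + C) = (-23529 + 28740)/(373 + 39524) = 5211/39897 = 5211*(1/39897) = 579/4433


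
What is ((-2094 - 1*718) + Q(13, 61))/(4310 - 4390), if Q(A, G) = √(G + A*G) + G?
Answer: 2751/80 - √854/80 ≈ 34.022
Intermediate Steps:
Q(A, G) = G + √(G + A*G)
((-2094 - 1*718) + Q(13, 61))/(4310 - 4390) = ((-2094 - 1*718) + (61 + √(61*(1 + 13))))/(4310 - 4390) = ((-2094 - 718) + (61 + √(61*14)))/(-80) = (-2812 + (61 + √854))*(-1/80) = (-2751 + √854)*(-1/80) = 2751/80 - √854/80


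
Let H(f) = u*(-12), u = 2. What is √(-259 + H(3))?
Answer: I*√283 ≈ 16.823*I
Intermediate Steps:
H(f) = -24 (H(f) = 2*(-12) = -24)
√(-259 + H(3)) = √(-259 - 24) = √(-283) = I*√283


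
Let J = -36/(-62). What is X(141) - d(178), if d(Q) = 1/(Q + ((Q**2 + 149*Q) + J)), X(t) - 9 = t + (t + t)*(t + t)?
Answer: 144203725397/1809922 ≈ 79674.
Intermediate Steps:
J = 18/31 (J = -36*(-1/62) = 18/31 ≈ 0.58065)
X(t) = 9 + t + 4*t**2 (X(t) = 9 + (t + (t + t)*(t + t)) = 9 + (t + (2*t)*(2*t)) = 9 + (t + 4*t**2) = 9 + t + 4*t**2)
d(Q) = 1/(18/31 + Q**2 + 150*Q) (d(Q) = 1/(Q + ((Q**2 + 149*Q) + 18/31)) = 1/(Q + (18/31 + Q**2 + 149*Q)) = 1/(18/31 + Q**2 + 150*Q))
X(141) - d(178) = (9 + 141 + 4*141**2) - 31/(18 + 31*178**2 + 4650*178) = (9 + 141 + 4*19881) - 31/(18 + 31*31684 + 827700) = (9 + 141 + 79524) - 31/(18 + 982204 + 827700) = 79674 - 31/1809922 = 144203725397/1809922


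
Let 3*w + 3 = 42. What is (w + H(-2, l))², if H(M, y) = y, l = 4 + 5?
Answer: 484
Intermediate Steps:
w = 13 (w = -1 + (⅓)*42 = -1 + 14 = 13)
l = 9
(w + H(-2, l))² = (13 + 9)² = 22² = 484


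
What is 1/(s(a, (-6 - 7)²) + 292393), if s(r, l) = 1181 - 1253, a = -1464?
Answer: 1/292321 ≈ 3.4209e-6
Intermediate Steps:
s(r, l) = -72
1/(s(a, (-6 - 7)²) + 292393) = 1/(-72 + 292393) = 1/292321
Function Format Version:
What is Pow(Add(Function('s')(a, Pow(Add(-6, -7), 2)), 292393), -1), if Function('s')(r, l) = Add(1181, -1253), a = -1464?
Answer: Rational(1, 292321) ≈ 3.4209e-6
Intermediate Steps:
Function('s')(r, l) = -72
Pow(Add(Function('s')(a, Pow(Add(-6, -7), 2)), 292393), -1) = Pow(Add(-72, 292393), -1) = Pow(292321, -1) = Rational(1, 292321)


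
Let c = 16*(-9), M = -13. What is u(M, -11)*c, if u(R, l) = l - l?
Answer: 0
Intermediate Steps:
u(R, l) = 0
c = -144
u(M, -11)*c = 0*(-144) = 0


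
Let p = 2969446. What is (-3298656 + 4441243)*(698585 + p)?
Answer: 4191044536197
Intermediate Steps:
(-3298656 + 4441243)*(698585 + p) = (-3298656 + 4441243)*(698585 + 2969446) = 1142587*3668031 = 4191044536197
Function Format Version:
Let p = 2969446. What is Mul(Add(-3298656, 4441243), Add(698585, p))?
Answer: 4191044536197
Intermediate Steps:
Mul(Add(-3298656, 4441243), Add(698585, p)) = Mul(Add(-3298656, 4441243), Add(698585, 2969446)) = Mul(1142587, 3668031) = 4191044536197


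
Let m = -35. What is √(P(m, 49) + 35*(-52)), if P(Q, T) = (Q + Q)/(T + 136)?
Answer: I*√2492098/37 ≈ 42.666*I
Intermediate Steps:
P(Q, T) = 2*Q/(136 + T) (P(Q, T) = (2*Q)/(136 + T) = 2*Q/(136 + T))
√(P(m, 49) + 35*(-52)) = √(2*(-35)/(136 + 49) + 35*(-52)) = √(2*(-35)/185 - 1820) = √(2*(-35)*(1/185) - 1820) = √(-14/37 - 1820) = √(-67354/37) = I*√2492098/37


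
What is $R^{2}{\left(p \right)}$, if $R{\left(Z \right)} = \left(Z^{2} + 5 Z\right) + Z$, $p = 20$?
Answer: $270400$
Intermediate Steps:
$R{\left(Z \right)} = Z^{2} + 6 Z$
$R^{2}{\left(p \right)} = \left(20 \left(6 + 20\right)\right)^{2} = \left(20 \cdot 26\right)^{2} = 520^{2} = 270400$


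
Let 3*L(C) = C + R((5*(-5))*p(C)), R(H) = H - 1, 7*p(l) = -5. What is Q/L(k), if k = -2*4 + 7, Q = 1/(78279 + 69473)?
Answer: 7/5466824 ≈ 1.2805e-6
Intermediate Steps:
p(l) = -5/7 (p(l) = (⅐)*(-5) = -5/7)
R(H) = -1 + H
Q = 1/147752 ≈ 6.7681e-6
k = -1 (k = -8 + 7 = -1)
L(C) = 118/21 + C/3 (L(C) = (C + (-1 + (5*(-5))*(-5/7)))/3 = (C + (-1 - 25*(-5/7)))/3 = (C + (-1 + 125/7))/3 = (C + 118/7)/3 = (118/7 + C)/3 = 118/21 + C/3)
Q/L(k) = 1/(147752*(118/21 + (⅓)*(-1))) = 1/(147752*(118/21 - ⅓)) = 1/(147752*(37/7)) = (1/147752)*(7/37) = 7/5466824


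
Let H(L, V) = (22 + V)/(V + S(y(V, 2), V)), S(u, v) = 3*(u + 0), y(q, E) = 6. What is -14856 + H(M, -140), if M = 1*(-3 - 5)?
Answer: -906157/61 ≈ -14855.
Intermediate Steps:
M = -8 (M = 1*(-8) = -8)
S(u, v) = 3*u
H(L, V) = (22 + V)/(18 + V) (H(L, V) = (22 + V)/(V + 3*6) = (22 + V)/(V + 18) = (22 + V)/(18 + V))
-14856 + H(M, -140) = -14856 + (22 - 140)/(18 - 140) = -14856 - 118/(-122) = -14856 - 1/122*(-118) = -14856 + 59/61 = -906157/61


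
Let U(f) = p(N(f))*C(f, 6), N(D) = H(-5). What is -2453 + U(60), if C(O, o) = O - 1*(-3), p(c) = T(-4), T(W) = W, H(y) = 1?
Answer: -2705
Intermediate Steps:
N(D) = 1
p(c) = -4
C(O, o) = 3 + O (C(O, o) = O + 3 = 3 + O)
U(f) = -12 - 4*f (U(f) = -4*(3 + f) = -12 - 4*f)
-2453 + U(60) = -2453 + (-12 - 4*60) = -2453 + (-12 - 240) = -2453 - 252 = -2705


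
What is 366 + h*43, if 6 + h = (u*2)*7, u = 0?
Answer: 108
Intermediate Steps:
h = -6 (h = -6 + (0*2)*7 = -6 + 0*7 = -6 + 0 = -6)
366 + h*43 = 366 - 6*43 = 366 - 258 = 108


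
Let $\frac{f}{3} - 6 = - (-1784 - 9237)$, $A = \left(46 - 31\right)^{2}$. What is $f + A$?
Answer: $33306$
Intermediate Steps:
$A = 225$ ($A = 15^{2} = 225$)
$f = 33081$ ($f = 18 + 3 \left(- (-1784 - 9237)\right) = 18 + 3 \left(\left(-1\right) \left(-11021\right)\right) = 18 + 3 \cdot 11021 = 18 + 33063 = 33081$)
$f + A = 33081 + 225 = 33306$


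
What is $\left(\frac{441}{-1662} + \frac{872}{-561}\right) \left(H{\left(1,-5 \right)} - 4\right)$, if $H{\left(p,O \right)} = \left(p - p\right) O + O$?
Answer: $\frac{1696665}{103598} \approx 16.377$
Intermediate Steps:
$H{\left(p,O \right)} = O$ ($H{\left(p,O \right)} = 0 O + O = 0 + O = O$)
$\left(\frac{441}{-1662} + \frac{872}{-561}\right) \left(H{\left(1,-5 \right)} - 4\right) = \left(\frac{441}{-1662} + \frac{872}{-561}\right) \left(-5 - 4\right) = \left(441 \left(- \frac{1}{1662}\right) + 872 \left(- \frac{1}{561}\right)\right) \left(-5 - 4\right) = \left(- \frac{147}{554} - \frac{872}{561}\right) \left(-9\right) = \left(- \frac{565555}{310794}\right) \left(-9\right) = \frac{1696665}{103598}$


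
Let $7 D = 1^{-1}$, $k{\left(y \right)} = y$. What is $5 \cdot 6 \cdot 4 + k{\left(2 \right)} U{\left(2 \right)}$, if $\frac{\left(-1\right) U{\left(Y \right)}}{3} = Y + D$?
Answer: $\frac{750}{7} \approx 107.14$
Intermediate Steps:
$D = \frac{1}{7}$ ($D = \frac{1}{7 \cdot 1} = \frac{1}{7} \cdot 1 = \frac{1}{7} \approx 0.14286$)
$U{\left(Y \right)} = - \frac{3}{7} - 3 Y$ ($U{\left(Y \right)} = - 3 \left(Y + \frac{1}{7}\right) = - 3 \left(\frac{1}{7} + Y\right) = - \frac{3}{7} - 3 Y$)
$5 \cdot 6 \cdot 4 + k{\left(2 \right)} U{\left(2 \right)} = 5 \cdot 6 \cdot 4 + 2 \left(- \frac{3}{7} - 6\right) = 30 \cdot 4 + 2 \left(- \frac{3}{7} - 6\right) = 120 + 2 \left(- \frac{45}{7}\right) = 120 - \frac{90}{7} = \frac{750}{7}$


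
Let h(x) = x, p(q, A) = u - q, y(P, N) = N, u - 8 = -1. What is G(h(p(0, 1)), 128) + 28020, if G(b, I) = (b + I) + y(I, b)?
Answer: 28162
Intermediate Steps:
u = 7 (u = 8 - 1 = 7)
p(q, A) = 7 - q
G(b, I) = I + 2*b (G(b, I) = (b + I) + b = (I + b) + b = I + 2*b)
G(h(p(0, 1)), 128) + 28020 = (128 + 2*(7 - 1*0)) + 28020 = (128 + 2*(7 + 0)) + 28020 = (128 + 2*7) + 28020 = (128 + 14) + 28020 = 142 + 28020 = 28162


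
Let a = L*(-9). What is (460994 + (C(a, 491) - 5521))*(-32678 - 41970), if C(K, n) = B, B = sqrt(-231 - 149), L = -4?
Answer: -34000148504 - 149296*I*sqrt(95) ≈ -3.4e+10 - 1.4552e+6*I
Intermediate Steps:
a = 36 (a = -4*(-9) = 36)
B = 2*I*sqrt(95) (B = sqrt(-380) = 2*I*sqrt(95) ≈ 19.494*I)
C(K, n) = 2*I*sqrt(95)
(460994 + (C(a, 491) - 5521))*(-32678 - 41970) = (460994 + (2*I*sqrt(95) - 5521))*(-32678 - 41970) = (460994 + (-5521 + 2*I*sqrt(95)))*(-74648) = (455473 + 2*I*sqrt(95))*(-74648) = -34000148504 - 149296*I*sqrt(95)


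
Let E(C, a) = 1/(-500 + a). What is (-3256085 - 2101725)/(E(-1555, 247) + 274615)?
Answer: -677762965/34738797 ≈ -19.510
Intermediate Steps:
(-3256085 - 2101725)/(E(-1555, 247) + 274615) = (-3256085 - 2101725)/(1/(-500 + 247) + 274615) = -5357810/(1/(-253) + 274615) = -5357810/(-1/253 + 274615) = -5357810/69477594/253 = -5357810*253/69477594 = -677762965/34738797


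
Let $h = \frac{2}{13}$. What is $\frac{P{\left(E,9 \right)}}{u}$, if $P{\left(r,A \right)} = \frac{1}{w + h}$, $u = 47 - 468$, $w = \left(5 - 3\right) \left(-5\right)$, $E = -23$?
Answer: $\frac{13}{53888} \approx 0.00024124$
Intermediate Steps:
$w = -10$ ($w = 2 \left(-5\right) = -10$)
$h = \frac{2}{13}$ ($h = 2 \cdot \frac{1}{13} = \frac{2}{13} \approx 0.15385$)
$u = -421$ ($u = 47 - 468 = -421$)
$P{\left(r,A \right)} = - \frac{13}{128}$ ($P{\left(r,A \right)} = \frac{1}{-10 + \frac{2}{13}} = \frac{1}{- \frac{128}{13}} = - \frac{13}{128}$)
$\frac{P{\left(E,9 \right)}}{u} = - \frac{13}{128 \left(-421\right)} = \left(- \frac{13}{128}\right) \left(- \frac{1}{421}\right) = \frac{13}{53888}$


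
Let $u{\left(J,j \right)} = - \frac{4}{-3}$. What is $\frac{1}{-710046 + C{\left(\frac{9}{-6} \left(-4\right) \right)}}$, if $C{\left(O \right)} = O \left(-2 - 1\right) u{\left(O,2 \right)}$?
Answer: $- \frac{1}{710070} \approx -1.4083 \cdot 10^{-6}$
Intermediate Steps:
$u{\left(J,j \right)} = \frac{4}{3}$ ($u{\left(J,j \right)} = \left(-4\right) \left(- \frac{1}{3}\right) = \frac{4}{3}$)
$C{\left(O \right)} = - 4 O$ ($C{\left(O \right)} = O \left(-2 - 1\right) \frac{4}{3} = O \left(-3\right) \frac{4}{3} = - 3 O \frac{4}{3} = - 4 O$)
$\frac{1}{-710046 + C{\left(\frac{9}{-6} \left(-4\right) \right)}} = \frac{1}{-710046 - 4 \frac{9}{-6} \left(-4\right)} = \frac{1}{-710046 - 4 \cdot 9 \left(- \frac{1}{6}\right) \left(-4\right)} = \frac{1}{-710046 - 4 \left(\left(- \frac{3}{2}\right) \left(-4\right)\right)} = \frac{1}{-710046 - 24} = \frac{1}{-710070} = - \frac{1}{710070}$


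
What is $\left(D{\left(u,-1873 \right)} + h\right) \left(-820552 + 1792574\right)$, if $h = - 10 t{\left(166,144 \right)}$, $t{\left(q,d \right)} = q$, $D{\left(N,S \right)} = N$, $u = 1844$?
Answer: $178852048$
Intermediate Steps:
$h = -1660$ ($h = \left(-10\right) 166 = -1660$)
$\left(D{\left(u,-1873 \right)} + h\right) \left(-820552 + 1792574\right) = \left(1844 - 1660\right) \left(-820552 + 1792574\right) = 184 \cdot 972022 = 178852048$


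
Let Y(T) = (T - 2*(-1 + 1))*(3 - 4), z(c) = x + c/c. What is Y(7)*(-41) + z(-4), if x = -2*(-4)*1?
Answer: 296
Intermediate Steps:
x = 8 (x = 8*1 = 8)
z(c) = 9 (z(c) = 8 + c/c = 8 + 1 = 9)
Y(T) = -T (Y(T) = (T - 2*0)*(-1) = (T + 0)*(-1) = T*(-1) = -T)
Y(7)*(-41) + z(-4) = -1*7*(-41) + 9 = -7*(-41) + 9 = 287 + 9 = 296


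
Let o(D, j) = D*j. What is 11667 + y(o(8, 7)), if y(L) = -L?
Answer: 11611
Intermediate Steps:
11667 + y(o(8, 7)) = 11667 - 8*7 = 11667 - 1*56 = 11667 - 56 = 11611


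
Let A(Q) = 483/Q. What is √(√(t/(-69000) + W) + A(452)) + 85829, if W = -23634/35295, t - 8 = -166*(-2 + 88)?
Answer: 85829 + √(23647128136275 + 106314694*I*√20052796330)/4704190 ≈ 85830.0 + 0.31479*I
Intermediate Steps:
t = -14268 (t = 8 - 166*(-2 + 88) = 8 - 166*86 = 8 - 14276 = -14268)
W = -606/905 (W = -23634*1/35295 = -606/905 ≈ -0.66961)
√(√(t/(-69000) + W) + A(452)) + 85829 = √(√(-14268/(-69000) - 606/905) + 483/452) + 85829 = √(√(-14268*(-1/69000) - 606/905) + 483*(1/452)) + 85829 = √(√(1189/5750 - 606/905) + 483/452) + 85829 = √(√(-481691/1040750) + 483/452) + 85829 = √(I*√20052796330/208150 + 483/452) + 85829 = √(483/452 + I*√20052796330/208150) + 85829 = 85829 + √(483/452 + I*√20052796330/208150)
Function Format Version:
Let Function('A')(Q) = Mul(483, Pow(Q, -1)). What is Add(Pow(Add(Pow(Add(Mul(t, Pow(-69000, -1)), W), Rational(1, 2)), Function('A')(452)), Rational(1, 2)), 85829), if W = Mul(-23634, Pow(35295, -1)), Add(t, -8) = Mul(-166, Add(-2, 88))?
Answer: Add(85829, Mul(Rational(1, 4704190), Pow(Add(23647128136275, Mul(106314694, I, Pow(20052796330, Rational(1, 2)))), Rational(1, 2)))) ≈ Add(85830., Mul(0.31479, I))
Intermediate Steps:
t = -14268 (t = Add(8, Mul(-166, Add(-2, 88))) = Add(8, Mul(-166, 86)) = Add(8, -14276) = -14268)
W = Rational(-606, 905) (W = Mul(-23634, Rational(1, 35295)) = Rational(-606, 905) ≈ -0.66961)
Add(Pow(Add(Pow(Add(Mul(t, Pow(-69000, -1)), W), Rational(1, 2)), Function('A')(452)), Rational(1, 2)), 85829) = Add(Pow(Add(Pow(Add(Mul(-14268, Pow(-69000, -1)), Rational(-606, 905)), Rational(1, 2)), Mul(483, Pow(452, -1))), Rational(1, 2)), 85829) = Add(Pow(Add(Pow(Add(Mul(-14268, Rational(-1, 69000)), Rational(-606, 905)), Rational(1, 2)), Mul(483, Rational(1, 452))), Rational(1, 2)), 85829) = Add(Pow(Add(Pow(Add(Rational(1189, 5750), Rational(-606, 905)), Rational(1, 2)), Rational(483, 452)), Rational(1, 2)), 85829) = Add(Pow(Add(Pow(Rational(-481691, 1040750), Rational(1, 2)), Rational(483, 452)), Rational(1, 2)), 85829) = Add(Pow(Add(Mul(Rational(1, 208150), I, Pow(20052796330, Rational(1, 2))), Rational(483, 452)), Rational(1, 2)), 85829) = Add(Pow(Add(Rational(483, 452), Mul(Rational(1, 208150), I, Pow(20052796330, Rational(1, 2)))), Rational(1, 2)), 85829) = Add(85829, Pow(Add(Rational(483, 452), Mul(Rational(1, 208150), I, Pow(20052796330, Rational(1, 2)))), Rational(1, 2)))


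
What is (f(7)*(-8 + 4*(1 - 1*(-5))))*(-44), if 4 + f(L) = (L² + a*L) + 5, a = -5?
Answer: -10560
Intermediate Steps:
f(L) = 1 + L² - 5*L (f(L) = -4 + ((L² - 5*L) + 5) = -4 + (5 + L² - 5*L) = 1 + L² - 5*L)
(f(7)*(-8 + 4*(1 - 1*(-5))))*(-44) = ((1 + 7² - 5*7)*(-8 + 4*(1 - 1*(-5))))*(-44) = ((1 + 49 - 35)*(-8 + 4*(1 + 5)))*(-44) = (15*(-8 + 4*6))*(-44) = (15*(-8 + 24))*(-44) = (15*16)*(-44) = 240*(-44) = -10560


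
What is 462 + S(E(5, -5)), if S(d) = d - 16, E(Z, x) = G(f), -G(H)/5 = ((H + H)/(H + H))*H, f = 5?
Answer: 421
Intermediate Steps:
G(H) = -5*H (G(H) = -5*(H + H)/(H + H)*H = -5*(2*H)/((2*H))*H = -5*(2*H)*(1/(2*H))*H = -5*H)
E(Z, x) = -25 (E(Z, x) = -5*5 = -25)
S(d) = -16 + d
462 + S(E(5, -5)) = 462 + (-16 - 25) = 462 - 41 = 421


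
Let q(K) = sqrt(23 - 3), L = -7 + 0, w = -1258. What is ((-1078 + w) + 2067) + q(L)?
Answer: -269 + 2*sqrt(5) ≈ -264.53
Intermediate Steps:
L = -7
q(K) = 2*sqrt(5) (q(K) = sqrt(20) = 2*sqrt(5))
((-1078 + w) + 2067) + q(L) = ((-1078 - 1258) + 2067) + 2*sqrt(5) = (-2336 + 2067) + 2*sqrt(5) = -269 + 2*sqrt(5)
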